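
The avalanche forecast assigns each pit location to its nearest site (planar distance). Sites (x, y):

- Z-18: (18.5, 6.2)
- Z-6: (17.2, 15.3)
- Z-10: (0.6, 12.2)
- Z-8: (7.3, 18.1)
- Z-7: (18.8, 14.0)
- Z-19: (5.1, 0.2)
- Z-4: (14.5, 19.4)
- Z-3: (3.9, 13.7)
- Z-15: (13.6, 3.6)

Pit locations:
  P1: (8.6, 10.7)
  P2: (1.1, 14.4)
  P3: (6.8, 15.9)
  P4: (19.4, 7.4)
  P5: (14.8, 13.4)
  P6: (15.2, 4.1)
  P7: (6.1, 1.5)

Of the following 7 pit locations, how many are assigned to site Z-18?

P1 → Z-3
P2 → Z-10
P3 → Z-8
P4 → Z-18
P5 → Z-6
P6 → Z-15
P7 → Z-19
1 of the 7 goes to Z-18.

1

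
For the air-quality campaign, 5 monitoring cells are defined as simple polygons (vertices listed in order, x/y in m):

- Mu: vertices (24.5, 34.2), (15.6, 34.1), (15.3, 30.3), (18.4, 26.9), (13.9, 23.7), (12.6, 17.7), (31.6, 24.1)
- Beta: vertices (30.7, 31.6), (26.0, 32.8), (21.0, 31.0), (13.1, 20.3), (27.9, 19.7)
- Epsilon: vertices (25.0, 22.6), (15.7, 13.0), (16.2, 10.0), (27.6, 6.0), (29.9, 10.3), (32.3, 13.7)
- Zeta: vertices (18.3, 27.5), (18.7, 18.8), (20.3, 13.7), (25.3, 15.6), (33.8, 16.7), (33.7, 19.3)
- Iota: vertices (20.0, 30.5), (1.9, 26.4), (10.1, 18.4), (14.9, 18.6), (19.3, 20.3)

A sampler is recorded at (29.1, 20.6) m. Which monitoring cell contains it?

Zeta

Cast a ray rightward from (29.1, 20.6). For each polygon, the edges (by vertex number in listed order) whose endpoints lie on opposite sides of y = 20.6, where each meets that height, and whether that is right or left of the point:
Mu: 5–6 at x≈13.23 (left), 6–7 at x≈21.21 (left) → 0 crossings.
Beta: 3–4 at x≈13.32 (left), 5–1 at x≈28.11 (left) → 0 crossings.
Epsilon: 1–2 at x≈23.06 (left), 6–1 at x≈26.64 (left) → 0 crossings.
Zeta: 1–2 at x≈18.62 (left), 6–1 at x≈31.26 (right) → 1 crossing.
Iota: 2–3 at x≈7.84 (left), 5–1 at x≈19.32 (left) → 0 crossings.
Only Zeta has an odd count, so the point is inside Zeta.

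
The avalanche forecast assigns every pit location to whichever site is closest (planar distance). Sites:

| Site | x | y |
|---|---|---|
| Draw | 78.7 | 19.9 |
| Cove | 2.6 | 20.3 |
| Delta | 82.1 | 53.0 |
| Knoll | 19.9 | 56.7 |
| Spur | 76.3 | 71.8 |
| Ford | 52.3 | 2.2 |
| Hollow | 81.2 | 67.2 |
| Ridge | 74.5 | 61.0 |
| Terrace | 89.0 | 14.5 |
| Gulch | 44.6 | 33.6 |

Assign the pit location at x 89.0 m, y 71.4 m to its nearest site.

Hollow

Squared distances to each site:
Draw: 2758.340; Cove: 10076.170; Delta: 386.170; Knoll: 4990.900; Spur: 161.450; Ford: 6135.530; Hollow: 78.480; Ridge: 318.410; Terrace: 3237.610; Gulch: 3400.200.
Minimum at Hollow.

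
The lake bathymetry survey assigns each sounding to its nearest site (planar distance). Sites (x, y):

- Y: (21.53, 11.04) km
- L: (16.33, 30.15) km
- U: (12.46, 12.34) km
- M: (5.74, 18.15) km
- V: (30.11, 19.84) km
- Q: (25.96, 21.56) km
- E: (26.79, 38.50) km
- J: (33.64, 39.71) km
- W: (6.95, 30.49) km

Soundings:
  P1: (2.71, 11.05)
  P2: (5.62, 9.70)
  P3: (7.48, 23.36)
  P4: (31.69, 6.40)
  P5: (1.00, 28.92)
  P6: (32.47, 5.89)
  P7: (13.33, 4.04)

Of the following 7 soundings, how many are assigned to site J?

0

P1 → M
P2 → U
P3 → M
P4 → Y
P5 → W
P6 → Y
P7 → U
0 of the 7 go to J.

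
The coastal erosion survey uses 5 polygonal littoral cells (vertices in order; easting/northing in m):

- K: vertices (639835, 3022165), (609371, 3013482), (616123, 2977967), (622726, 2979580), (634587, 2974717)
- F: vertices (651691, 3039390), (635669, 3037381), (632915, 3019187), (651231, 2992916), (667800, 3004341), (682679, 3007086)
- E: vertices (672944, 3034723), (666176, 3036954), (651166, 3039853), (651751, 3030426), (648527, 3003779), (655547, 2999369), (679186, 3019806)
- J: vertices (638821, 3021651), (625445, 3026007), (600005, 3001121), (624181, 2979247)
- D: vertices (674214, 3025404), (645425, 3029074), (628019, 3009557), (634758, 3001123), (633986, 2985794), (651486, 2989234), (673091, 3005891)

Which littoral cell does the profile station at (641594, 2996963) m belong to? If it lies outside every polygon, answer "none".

D

Cast a ray rightward from (641594, 2996963). For each polygon, the edges (by vertex number in listed order) whose endpoints lie on opposite sides of northing = 2996963, where each meets that height, and whether that is right or left of the point:
K: 2–3 at easting≈612511.5 (left), 5–1 at easting≈637047.5 (left) → 0 crossings.
F: 3–4 at easting≈648409.5 (right), 4–5 at easting≈657100.1 (right) → 2 crossings.
E: no edge straddles that height → 0 crossings.
J: 3–4 at easting≈604600.6 (left), 4–1 at easting≈630297.5 (left) → 0 crossings.
D: 4–5 at easting≈634548.5 (left), 6–7 at easting≈661510.9 (right) → 1 crossing.
Only D has an odd count, so the point is inside D.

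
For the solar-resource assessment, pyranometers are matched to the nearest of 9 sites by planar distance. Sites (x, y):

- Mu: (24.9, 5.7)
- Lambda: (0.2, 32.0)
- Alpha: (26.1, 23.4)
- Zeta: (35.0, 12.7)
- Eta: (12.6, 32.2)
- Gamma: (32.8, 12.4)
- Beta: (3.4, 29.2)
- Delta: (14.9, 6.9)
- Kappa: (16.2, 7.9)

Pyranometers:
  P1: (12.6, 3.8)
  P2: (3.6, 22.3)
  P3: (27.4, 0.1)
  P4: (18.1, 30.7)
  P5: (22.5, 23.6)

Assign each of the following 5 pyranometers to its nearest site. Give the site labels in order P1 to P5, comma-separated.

P1 → Delta (d²=14.90)
P2 → Beta (d²=47.65)
P3 → Mu (d²=37.61)
P4 → Eta (d²=32.50)
P5 → Alpha (d²=13.00)

Delta, Beta, Mu, Eta, Alpha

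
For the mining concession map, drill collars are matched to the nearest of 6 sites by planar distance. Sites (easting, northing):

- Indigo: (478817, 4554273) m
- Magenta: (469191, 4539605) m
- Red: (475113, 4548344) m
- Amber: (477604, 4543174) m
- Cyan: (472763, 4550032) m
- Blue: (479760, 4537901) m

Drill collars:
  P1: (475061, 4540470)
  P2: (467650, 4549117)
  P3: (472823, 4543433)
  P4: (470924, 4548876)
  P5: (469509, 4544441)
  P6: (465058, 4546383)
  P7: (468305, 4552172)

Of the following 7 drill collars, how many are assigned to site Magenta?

P1 → Amber
P2 → Cyan
P3 → Amber
P4 → Cyan
P5 → Magenta
P6 → Magenta
P7 → Cyan
2 of the 7 go to Magenta.

2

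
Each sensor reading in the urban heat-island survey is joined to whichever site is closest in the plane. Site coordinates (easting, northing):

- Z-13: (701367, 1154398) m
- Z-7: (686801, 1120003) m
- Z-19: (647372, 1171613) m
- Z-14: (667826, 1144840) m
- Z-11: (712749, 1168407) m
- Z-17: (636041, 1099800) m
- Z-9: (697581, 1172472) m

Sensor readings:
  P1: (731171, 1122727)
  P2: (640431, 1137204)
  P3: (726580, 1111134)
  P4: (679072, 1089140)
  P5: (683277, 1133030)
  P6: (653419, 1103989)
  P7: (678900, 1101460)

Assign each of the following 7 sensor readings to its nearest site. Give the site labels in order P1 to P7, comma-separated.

Z-13, Z-14, Z-7, Z-7, Z-7, Z-17, Z-7

P1 → Z-13 (d²=1891330657.00)
P2 → Z-14 (d²=808794521.00)
P3 → Z-7 (d²=1661028002.00)
P4 → Z-7 (d²=1012262210.00)
P5 → Z-7 (d²=182121305.00)
P6 → Z-17 (d²=319542605.00)
P7 → Z-7 (d²=406268650.00)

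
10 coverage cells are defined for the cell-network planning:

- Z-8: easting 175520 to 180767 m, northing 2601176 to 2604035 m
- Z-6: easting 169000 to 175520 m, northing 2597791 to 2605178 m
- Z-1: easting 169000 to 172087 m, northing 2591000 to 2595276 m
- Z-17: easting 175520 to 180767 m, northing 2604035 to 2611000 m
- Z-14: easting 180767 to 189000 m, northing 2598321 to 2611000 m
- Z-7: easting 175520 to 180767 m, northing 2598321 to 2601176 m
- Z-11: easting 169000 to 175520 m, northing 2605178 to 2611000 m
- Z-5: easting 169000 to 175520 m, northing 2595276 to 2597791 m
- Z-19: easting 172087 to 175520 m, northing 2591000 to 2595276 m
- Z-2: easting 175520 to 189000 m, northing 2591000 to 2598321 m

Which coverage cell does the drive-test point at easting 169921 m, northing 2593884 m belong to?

The point has easting = 169921 and northing = 2593884.
Only Z-1 satisfies 169000 ≤ easting ≤ 172087 and 2591000 ≤ northing ≤ 2595276.

Z-1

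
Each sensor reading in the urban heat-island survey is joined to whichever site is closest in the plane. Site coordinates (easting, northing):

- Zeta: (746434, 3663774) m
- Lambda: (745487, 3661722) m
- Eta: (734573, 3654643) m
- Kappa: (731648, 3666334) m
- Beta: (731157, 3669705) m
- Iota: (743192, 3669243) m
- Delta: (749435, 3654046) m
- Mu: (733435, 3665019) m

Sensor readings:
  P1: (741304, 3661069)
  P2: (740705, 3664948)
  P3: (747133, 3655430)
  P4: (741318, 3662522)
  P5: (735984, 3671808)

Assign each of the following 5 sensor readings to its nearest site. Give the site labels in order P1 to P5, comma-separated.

P1 → Lambda (d²=17923898.00)
P2 → Iota (d²=24632194.00)
P3 → Delta (d²=7214660.00)
P4 → Lambda (d²=18020561.00)
P5 → Beta (d²=27722538.00)

Lambda, Iota, Delta, Lambda, Beta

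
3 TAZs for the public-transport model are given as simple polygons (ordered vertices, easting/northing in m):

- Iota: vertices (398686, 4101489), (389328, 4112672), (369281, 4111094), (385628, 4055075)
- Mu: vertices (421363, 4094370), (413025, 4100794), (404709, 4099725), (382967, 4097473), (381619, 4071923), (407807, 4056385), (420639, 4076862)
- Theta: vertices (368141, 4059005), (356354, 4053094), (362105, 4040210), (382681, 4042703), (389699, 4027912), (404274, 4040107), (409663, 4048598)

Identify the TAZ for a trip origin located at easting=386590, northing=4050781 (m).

Theta

Cast a ray rightward from (386590, 4050781). For each polygon, the edges (by vertex number in listed order) whose endpoints lie on opposite sides of northing = 4050781, where each meets that height, and whether that is right or left of the point:
Iota: no edge straddles that height → 0 crossings.
Mu: no edge straddles that height → 0 crossings.
Theta: 2–3 at easting≈357386.4 (left), 7–1 at easting≈400953.2 (right) → 1 crossing.
Only Theta has an odd count, so the point is inside Theta.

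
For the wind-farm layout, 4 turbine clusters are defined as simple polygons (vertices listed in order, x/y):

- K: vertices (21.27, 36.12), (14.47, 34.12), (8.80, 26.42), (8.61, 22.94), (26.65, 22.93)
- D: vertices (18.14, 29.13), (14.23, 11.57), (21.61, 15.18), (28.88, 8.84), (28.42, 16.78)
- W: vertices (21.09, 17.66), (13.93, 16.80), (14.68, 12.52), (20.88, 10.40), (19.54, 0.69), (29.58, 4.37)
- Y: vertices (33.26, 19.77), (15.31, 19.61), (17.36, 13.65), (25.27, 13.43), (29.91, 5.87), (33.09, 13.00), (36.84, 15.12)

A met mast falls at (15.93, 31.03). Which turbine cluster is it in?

K

Cast a ray rightward from (15.93, 31.03). For each polygon, the edges (by vertex number in listed order) whose endpoints lie on opposite sides of y = 31.03, where each meets that height, and whether that is right or left of the point:
K: 2–3 at x≈12.195 (left), 5–1 at x≈23.346 (right) → 1 crossing.
D: no edge straddles that height → 0 crossings.
W: no edge straddles that height → 0 crossings.
Y: no edge straddles that height → 0 crossings.
Only K has an odd count, so the point is inside K.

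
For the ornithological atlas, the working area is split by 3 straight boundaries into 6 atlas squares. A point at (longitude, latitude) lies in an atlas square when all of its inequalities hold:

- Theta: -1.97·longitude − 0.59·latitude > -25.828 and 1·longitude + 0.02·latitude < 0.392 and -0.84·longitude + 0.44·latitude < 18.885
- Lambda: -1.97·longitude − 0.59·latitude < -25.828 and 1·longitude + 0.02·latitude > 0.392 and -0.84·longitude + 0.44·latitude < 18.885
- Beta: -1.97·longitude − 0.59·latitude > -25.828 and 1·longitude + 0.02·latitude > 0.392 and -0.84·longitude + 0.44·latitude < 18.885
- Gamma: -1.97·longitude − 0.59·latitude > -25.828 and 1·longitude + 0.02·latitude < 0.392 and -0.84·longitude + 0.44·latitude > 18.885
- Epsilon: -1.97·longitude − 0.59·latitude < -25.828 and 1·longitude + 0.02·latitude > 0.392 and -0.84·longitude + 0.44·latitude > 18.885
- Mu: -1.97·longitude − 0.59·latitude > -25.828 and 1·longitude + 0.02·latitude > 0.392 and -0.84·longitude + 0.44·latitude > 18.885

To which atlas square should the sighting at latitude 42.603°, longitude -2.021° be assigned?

Gamma

-1.97·-2.021 − 0.59·42.603 = -21.154, which is > -25.828
1·-2.021 + 0.02·42.603 = -1.169, which is < 0.392
-0.84·-2.021 + 0.44·42.603 = 20.443, which is > 18.885
This sign pattern matches Gamma.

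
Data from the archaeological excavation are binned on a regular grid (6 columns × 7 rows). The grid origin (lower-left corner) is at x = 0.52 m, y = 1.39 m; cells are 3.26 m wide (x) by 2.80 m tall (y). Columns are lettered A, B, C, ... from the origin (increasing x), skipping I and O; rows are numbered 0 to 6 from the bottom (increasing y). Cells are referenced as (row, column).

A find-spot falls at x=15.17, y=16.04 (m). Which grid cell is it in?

(5, E)

Column index: ⌊(15.17 − 0.52) / 3.26⌋ = ⌊4.494⌋ = 4 → column E
Row offset from origin: ⌊(16.04 − 1.39) / 2.80⌋ = ⌊5.232⌋ = 5 → row 5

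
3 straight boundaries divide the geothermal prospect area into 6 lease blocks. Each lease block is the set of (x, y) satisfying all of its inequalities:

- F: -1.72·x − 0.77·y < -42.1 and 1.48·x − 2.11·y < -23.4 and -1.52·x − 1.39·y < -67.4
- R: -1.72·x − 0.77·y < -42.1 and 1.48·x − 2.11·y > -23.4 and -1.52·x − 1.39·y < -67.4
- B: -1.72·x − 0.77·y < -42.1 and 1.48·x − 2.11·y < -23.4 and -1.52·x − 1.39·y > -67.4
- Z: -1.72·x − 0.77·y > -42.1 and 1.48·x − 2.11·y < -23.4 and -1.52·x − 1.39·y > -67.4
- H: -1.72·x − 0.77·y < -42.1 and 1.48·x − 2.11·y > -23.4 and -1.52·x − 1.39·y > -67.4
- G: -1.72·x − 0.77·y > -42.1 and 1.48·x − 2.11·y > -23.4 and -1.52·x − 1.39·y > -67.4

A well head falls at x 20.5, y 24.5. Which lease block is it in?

-1.72·20.5 − 0.77·24.5 = -54.125, which is < -42.1
1.48·20.5 − 2.11·24.5 = -21.355, which is > -23.4
-1.52·20.5 − 1.39·24.5 = -65.215, which is > -67.4
This sign pattern matches H.

H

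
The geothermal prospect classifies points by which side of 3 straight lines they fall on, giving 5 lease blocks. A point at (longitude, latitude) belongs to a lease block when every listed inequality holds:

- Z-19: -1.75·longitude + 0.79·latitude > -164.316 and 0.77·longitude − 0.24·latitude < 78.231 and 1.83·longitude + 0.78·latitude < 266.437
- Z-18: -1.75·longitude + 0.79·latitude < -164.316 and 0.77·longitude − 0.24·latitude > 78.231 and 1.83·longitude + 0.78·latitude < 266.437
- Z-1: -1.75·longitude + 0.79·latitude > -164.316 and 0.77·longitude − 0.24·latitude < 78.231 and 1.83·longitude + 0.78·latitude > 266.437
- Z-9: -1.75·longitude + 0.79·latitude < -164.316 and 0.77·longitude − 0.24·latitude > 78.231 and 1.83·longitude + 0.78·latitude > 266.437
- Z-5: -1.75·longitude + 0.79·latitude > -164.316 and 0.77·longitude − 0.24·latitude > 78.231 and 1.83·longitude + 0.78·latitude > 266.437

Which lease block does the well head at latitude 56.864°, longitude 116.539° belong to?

Z-19

-1.75·116.539 + 0.79·56.864 = -159.021, which is > -164.316
0.77·116.539 − 0.24·56.864 = 76.088, which is < 78.231
1.83·116.539 + 0.78·56.864 = 257.620, which is < 266.437
This sign pattern matches Z-19.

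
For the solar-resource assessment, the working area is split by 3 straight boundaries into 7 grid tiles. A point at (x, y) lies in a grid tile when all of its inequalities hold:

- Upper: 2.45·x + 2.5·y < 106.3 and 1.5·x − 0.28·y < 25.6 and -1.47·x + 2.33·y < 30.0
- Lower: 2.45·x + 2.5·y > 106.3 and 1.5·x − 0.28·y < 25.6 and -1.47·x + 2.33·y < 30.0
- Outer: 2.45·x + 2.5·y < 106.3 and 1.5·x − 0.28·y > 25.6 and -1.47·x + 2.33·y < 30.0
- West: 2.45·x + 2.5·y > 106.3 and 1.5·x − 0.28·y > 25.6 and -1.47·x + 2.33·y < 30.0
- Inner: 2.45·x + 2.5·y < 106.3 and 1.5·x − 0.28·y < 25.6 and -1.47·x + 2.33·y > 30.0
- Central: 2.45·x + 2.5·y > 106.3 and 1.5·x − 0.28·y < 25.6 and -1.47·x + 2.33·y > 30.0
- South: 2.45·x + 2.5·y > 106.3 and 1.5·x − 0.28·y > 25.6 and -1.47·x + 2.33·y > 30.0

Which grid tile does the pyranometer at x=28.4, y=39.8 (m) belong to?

2.45·28.4 + 2.5·39.8 = 169.080, which is > 106.3
1.5·28.4 − 0.28·39.8 = 31.456, which is > 25.6
-1.47·28.4 + 2.33·39.8 = 50.986, which is > 30.0
This sign pattern matches South.

South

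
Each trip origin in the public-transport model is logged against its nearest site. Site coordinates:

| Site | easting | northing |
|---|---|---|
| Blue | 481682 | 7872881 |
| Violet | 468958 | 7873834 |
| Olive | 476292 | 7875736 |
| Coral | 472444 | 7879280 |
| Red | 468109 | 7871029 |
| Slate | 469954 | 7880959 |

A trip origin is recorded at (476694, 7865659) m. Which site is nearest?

Blue

Squared distances to each site:
Blue: 77037428.000; Violet: 126676321.000; Olive: 101707533.000; Coral: 203594141.000; Red: 102539125.000; Slate: 279517600.000.
Minimum at Blue.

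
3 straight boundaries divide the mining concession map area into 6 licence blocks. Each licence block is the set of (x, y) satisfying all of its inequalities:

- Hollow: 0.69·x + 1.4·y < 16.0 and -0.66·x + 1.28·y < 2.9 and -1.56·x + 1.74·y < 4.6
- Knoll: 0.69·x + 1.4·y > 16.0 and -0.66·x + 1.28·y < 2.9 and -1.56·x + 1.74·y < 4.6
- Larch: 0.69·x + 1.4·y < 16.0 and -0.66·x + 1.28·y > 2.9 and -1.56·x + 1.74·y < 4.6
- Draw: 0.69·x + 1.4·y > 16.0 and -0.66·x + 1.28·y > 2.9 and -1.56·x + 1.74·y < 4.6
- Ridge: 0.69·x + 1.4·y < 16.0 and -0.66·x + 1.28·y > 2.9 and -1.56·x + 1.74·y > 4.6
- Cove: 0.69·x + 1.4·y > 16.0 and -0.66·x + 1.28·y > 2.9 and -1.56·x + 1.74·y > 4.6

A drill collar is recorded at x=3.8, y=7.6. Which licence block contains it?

0.69·3.8 + 1.4·7.6 = 13.262, which is < 16.0
-0.66·3.8 + 1.28·7.6 = 7.220, which is > 2.9
-1.56·3.8 + 1.74·7.6 = 7.296, which is > 4.6
This sign pattern matches Ridge.

Ridge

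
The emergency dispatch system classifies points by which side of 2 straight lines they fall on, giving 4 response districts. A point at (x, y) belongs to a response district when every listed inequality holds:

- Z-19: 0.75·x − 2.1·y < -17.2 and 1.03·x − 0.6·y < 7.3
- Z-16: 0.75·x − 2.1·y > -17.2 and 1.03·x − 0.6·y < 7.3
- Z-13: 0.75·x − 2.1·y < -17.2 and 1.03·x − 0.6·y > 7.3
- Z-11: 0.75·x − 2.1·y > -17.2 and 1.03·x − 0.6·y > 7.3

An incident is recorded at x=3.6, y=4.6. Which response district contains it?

Z-16

0.75·3.6 − 2.1·4.6 = -6.960, which is > -17.2
1.03·3.6 − 0.6·4.6 = 0.948, which is < 7.3
This sign pattern matches Z-16.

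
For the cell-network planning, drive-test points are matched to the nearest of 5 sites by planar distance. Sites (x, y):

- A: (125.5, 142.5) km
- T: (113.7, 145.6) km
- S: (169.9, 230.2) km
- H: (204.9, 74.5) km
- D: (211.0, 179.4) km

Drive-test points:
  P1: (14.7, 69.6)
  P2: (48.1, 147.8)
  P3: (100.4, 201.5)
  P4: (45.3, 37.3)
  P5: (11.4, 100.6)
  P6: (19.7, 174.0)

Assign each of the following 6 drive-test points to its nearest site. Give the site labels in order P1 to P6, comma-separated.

P1 → T (d²=15577.00)
P2 → T (d²=4308.20)
P3 → T (d²=3301.70)
P4 → T (d²=16407.45)
P5 → T (d²=12490.29)
P6 → T (d²=9642.56)

T, T, T, T, T, T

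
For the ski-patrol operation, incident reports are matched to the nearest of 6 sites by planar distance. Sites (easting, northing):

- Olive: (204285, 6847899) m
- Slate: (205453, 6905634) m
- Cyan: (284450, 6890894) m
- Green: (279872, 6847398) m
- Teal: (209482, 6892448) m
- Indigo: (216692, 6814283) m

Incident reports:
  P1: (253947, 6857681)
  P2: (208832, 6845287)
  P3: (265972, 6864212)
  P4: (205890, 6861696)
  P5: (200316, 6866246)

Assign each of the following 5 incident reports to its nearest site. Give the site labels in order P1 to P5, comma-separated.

Green, Olive, Green, Olive, Olive

P1 → Green (d²=777845714.00)
P2 → Olive (d²=27497753.00)
P3 → Green (d²=475920596.00)
P4 → Olive (d²=192933234.00)
P5 → Olive (d²=352365370.00)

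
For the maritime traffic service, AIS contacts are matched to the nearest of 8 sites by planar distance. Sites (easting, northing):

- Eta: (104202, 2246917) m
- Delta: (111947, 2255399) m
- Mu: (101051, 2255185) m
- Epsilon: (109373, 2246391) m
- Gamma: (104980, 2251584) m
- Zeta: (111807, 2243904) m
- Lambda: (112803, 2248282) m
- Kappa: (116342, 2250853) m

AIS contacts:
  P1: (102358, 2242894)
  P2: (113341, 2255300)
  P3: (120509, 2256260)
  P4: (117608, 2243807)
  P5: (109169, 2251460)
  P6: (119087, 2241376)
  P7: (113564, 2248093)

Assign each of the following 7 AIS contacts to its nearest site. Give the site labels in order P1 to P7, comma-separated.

Eta, Delta, Kappa, Zeta, Gamma, Zeta, Lambda

P1 → Eta (d²=19584865.00)
P2 → Delta (d²=1953037.00)
P3 → Kappa (d²=46599538.00)
P4 → Zeta (d²=33661010.00)
P5 → Gamma (d²=17563097.00)
P6 → Zeta (d²=59389184.00)
P7 → Lambda (d²=614842.00)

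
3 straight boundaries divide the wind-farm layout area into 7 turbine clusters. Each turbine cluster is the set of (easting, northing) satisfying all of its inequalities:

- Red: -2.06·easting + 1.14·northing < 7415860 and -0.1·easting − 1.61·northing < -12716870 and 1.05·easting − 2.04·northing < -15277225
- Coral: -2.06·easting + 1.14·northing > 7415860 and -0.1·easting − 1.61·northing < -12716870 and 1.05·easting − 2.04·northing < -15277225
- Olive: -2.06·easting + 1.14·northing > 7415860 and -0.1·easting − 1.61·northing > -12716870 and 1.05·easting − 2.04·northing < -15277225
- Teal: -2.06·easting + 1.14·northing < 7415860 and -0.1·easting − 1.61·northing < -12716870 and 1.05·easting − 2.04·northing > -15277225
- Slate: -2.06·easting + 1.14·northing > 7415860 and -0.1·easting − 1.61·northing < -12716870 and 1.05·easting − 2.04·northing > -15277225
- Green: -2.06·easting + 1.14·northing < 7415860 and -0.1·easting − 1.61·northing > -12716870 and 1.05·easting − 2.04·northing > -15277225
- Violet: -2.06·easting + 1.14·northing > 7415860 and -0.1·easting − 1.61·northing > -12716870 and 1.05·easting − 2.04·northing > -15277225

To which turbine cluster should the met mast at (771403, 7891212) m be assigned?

Red

-2.06·771403 + 1.14·7891212 = 7406891.500, which is < 7415860
-0.1·771403 − 1.61·7891212 = -12781991.620, which is < -12716870
1.05·771403 − 2.04·7891212 = -15288099.330, which is < -15277225
This sign pattern matches Red.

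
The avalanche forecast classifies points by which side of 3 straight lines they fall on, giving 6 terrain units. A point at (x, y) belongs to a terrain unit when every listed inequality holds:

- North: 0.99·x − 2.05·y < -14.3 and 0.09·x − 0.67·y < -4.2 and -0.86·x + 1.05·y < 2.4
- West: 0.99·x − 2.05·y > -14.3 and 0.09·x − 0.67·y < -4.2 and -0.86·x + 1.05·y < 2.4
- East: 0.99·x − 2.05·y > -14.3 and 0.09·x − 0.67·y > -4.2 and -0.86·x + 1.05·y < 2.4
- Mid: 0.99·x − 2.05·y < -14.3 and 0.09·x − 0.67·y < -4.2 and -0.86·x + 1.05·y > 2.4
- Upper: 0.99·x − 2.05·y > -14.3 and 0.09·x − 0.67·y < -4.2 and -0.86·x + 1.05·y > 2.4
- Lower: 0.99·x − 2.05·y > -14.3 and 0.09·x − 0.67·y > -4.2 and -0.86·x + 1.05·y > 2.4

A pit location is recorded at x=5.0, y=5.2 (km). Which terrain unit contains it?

East

0.99·5.0 − 2.05·5.2 = -5.710, which is > -14.3
0.09·5.0 − 0.67·5.2 = -3.034, which is > -4.2
-0.86·5.0 + 1.05·5.2 = 1.160, which is < 2.4
This sign pattern matches East.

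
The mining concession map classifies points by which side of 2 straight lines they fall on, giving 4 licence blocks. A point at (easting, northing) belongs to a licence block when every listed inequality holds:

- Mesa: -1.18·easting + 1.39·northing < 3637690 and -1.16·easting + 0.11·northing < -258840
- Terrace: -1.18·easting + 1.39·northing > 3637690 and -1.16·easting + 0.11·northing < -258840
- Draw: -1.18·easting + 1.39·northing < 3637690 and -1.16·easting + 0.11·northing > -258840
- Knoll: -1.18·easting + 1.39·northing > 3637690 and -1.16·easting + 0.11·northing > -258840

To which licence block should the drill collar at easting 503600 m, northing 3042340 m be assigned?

-1.18·503600 + 1.39·3042340 = 3634604.600, which is < 3637690
-1.16·503600 + 0.11·3042340 = -249518.600, which is > -258840
This sign pattern matches Draw.

Draw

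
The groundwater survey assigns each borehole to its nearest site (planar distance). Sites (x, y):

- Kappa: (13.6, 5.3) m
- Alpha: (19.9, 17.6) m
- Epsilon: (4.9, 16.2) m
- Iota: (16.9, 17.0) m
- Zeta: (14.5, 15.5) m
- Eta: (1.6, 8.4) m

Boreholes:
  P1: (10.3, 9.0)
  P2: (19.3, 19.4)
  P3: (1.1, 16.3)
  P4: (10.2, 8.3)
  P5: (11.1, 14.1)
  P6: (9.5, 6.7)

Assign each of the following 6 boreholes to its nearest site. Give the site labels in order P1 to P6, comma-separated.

Kappa, Alpha, Epsilon, Kappa, Zeta, Kappa

P1 → Kappa (d²=24.58)
P2 → Alpha (d²=3.60)
P3 → Epsilon (d²=14.45)
P4 → Kappa (d²=20.56)
P5 → Zeta (d²=13.52)
P6 → Kappa (d²=18.77)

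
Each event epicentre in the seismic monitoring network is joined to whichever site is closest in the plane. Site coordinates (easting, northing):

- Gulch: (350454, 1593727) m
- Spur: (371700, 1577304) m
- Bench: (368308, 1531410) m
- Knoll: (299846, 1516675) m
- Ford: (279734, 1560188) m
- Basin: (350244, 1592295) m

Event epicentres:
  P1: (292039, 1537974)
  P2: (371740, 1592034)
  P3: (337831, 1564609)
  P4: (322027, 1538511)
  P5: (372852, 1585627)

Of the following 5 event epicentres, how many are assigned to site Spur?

P1 → Knoll
P2 → Spur
P3 → Basin
P4 → Knoll
P5 → Spur
2 of the 5 go to Spur.

2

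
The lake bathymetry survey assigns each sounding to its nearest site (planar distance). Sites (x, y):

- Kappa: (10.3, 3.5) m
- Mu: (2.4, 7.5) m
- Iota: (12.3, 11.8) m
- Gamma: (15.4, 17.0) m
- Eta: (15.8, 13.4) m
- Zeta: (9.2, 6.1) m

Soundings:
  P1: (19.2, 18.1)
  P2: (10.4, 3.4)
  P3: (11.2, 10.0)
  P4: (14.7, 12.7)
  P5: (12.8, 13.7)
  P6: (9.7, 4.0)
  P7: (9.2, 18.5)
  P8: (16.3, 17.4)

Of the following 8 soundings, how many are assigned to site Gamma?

3

P1 → Gamma
P2 → Kappa
P3 → Iota
P4 → Eta
P5 → Iota
P6 → Kappa
P7 → Gamma
P8 → Gamma
3 of the 8 go to Gamma.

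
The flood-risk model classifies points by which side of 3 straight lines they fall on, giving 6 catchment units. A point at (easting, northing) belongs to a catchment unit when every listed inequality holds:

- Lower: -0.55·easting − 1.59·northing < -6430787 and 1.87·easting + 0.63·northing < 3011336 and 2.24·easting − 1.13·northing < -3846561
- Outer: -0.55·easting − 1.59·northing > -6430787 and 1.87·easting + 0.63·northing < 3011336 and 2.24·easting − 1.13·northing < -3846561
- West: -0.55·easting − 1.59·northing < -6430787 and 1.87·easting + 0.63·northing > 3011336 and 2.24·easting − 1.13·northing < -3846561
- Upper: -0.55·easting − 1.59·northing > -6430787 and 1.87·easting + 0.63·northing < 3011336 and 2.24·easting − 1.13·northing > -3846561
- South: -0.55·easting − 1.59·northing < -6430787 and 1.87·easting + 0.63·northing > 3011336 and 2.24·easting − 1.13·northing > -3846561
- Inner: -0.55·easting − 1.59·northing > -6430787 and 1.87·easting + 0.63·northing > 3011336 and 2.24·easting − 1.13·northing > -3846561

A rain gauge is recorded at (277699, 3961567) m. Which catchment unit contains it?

-0.55·277699 − 1.59·3961567 = -6451625.980, which is < -6430787
1.87·277699 + 0.63·3961567 = 3015084.340, which is > 3011336
2.24·277699 − 1.13·3961567 = -3854524.950, which is < -3846561
This sign pattern matches West.

West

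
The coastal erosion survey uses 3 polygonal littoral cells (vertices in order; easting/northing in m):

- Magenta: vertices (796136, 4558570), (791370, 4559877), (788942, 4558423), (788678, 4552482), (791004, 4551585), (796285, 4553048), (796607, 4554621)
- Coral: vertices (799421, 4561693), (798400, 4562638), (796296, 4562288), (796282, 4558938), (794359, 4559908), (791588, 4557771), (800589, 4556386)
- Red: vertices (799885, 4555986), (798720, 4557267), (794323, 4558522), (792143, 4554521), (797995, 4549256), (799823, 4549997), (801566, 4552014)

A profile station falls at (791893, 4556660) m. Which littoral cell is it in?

Magenta

Cast a ray rightward from (791893, 4556660). For each polygon, the edges (by vertex number in listed order) whose endpoints lie on opposite sides of northing = 4556660, where each meets that height, and whether that is right or left of the point:
Magenta: 3–4 at easting≈788863.7 (left), 7–1 at easting≈796363.8 (right) → 1 crossing.
Coral: 6–7 at easting≈798808.3 (right), 7–1 at easting≈800528.7 (right) → 2 crossings.
Red: 1–2 at easting≈799272.0 (right), 3–4 at easting≈793308.5 (right) → 2 crossings.
Only Magenta has an odd count, so the point is inside Magenta.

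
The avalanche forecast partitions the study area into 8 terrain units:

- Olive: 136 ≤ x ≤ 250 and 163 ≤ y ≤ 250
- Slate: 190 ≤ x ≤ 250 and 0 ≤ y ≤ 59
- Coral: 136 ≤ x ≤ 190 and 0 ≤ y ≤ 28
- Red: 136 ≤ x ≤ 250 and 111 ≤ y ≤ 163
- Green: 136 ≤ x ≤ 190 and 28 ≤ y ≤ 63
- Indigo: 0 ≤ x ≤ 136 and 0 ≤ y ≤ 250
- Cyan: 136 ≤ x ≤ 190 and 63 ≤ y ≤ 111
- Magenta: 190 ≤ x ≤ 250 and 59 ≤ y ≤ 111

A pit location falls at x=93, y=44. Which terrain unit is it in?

Indigo

The point has x = 93 and y = 44.
Only Indigo satisfies 0 ≤ x ≤ 136 and 0 ≤ y ≤ 250.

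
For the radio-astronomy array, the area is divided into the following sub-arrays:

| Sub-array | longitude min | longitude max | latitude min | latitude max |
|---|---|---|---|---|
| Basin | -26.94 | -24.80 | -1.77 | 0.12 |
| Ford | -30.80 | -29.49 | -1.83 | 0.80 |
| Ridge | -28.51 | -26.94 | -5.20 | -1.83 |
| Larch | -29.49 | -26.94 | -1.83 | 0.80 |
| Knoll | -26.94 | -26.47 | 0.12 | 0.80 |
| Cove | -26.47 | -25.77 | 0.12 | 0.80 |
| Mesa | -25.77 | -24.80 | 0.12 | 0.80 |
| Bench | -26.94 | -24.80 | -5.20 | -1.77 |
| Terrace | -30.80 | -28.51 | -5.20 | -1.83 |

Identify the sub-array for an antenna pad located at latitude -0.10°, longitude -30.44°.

The point has longitude = -30.44 and latitude = -0.10.
Only Ford satisfies -30.80 ≤ longitude ≤ -29.49 and -1.83 ≤ latitude ≤ 0.80.

Ford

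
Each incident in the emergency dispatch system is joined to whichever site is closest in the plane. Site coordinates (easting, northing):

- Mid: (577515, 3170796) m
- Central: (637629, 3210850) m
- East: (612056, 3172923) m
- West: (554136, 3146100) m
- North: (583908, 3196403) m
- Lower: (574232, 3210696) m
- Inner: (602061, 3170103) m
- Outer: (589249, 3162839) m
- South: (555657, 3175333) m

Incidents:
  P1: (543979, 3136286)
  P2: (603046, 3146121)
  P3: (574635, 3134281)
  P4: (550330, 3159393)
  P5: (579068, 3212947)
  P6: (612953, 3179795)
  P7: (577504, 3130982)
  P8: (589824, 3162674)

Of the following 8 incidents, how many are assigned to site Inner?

0

P1 → West
P2 → Outer
P3 → West
P4 → West
P5 → Lower
P6 → East
P7 → West
P8 → Outer
0 of the 8 go to Inner.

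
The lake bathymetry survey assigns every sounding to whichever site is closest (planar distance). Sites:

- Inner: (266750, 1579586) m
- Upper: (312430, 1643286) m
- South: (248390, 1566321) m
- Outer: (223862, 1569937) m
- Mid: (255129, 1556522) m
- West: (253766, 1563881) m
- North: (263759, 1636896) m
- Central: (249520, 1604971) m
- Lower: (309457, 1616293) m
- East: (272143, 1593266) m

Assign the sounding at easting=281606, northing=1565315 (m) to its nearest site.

Inner

Squared distances to each site:
Inner: 424362177.000; Upper: 7029595817.000; South: 1104314692.000; Outer: 3355732420.000; Mid: 778348378.000; West: 777121956.000; North: 5442354970.000; Central: 2602109732.000; Lower: 3374434685.000; East: 870806770.000.
Minimum at Inner.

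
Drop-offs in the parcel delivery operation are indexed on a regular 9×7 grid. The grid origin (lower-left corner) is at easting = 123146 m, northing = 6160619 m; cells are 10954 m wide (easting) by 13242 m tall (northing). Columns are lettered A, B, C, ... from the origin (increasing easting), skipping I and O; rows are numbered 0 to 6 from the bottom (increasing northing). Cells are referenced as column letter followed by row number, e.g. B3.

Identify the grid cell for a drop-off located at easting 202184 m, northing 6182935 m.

H1

Column index: ⌊(202184 − 123146) / 10954⌋ = ⌊7.215⌋ = 7 → column H
Row offset from origin: ⌊(6182935 − 6160619) / 13242⌋ = ⌊1.685⌋ = 1 → row 1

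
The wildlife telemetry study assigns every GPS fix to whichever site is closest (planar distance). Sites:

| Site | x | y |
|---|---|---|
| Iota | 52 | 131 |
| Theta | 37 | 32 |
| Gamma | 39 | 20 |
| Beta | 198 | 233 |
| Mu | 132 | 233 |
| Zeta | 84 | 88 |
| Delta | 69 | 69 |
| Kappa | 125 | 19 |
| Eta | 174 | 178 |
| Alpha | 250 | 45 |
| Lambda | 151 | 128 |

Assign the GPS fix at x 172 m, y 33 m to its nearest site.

Squared distances to each site:
Iota: 24004.000; Theta: 18226.000; Gamma: 17858.000; Beta: 40676.000; Mu: 41600.000; Zeta: 10769.000; Delta: 11905.000; Kappa: 2405.000; Eta: 21029.000; Alpha: 6228.000; Lambda: 9466.000.
Minimum at Kappa.

Kappa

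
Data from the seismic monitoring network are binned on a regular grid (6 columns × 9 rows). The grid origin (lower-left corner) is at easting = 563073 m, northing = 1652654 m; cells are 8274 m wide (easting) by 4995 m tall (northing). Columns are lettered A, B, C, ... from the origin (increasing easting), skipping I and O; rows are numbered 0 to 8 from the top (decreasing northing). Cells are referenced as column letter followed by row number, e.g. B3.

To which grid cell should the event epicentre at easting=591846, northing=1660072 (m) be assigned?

D7

Column index: ⌊(591846 − 563073) / 8274⌋ = ⌊3.478⌋ = 3 → column D
Row offset from origin: ⌊(1660072 − 1652654) / 4995⌋ = ⌊1.485⌋ = 1 → row 7 (counted from top)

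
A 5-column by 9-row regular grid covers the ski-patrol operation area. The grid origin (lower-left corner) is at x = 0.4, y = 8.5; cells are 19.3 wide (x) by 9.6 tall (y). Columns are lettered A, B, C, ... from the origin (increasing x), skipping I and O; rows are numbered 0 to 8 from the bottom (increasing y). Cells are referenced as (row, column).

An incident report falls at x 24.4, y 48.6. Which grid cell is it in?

(4, B)

Column index: ⌊(24.4 − 0.4) / 19.3⌋ = ⌊1.244⌋ = 1 → column B
Row offset from origin: ⌊(48.6 − 8.5) / 9.6⌋ = ⌊4.177⌋ = 4 → row 4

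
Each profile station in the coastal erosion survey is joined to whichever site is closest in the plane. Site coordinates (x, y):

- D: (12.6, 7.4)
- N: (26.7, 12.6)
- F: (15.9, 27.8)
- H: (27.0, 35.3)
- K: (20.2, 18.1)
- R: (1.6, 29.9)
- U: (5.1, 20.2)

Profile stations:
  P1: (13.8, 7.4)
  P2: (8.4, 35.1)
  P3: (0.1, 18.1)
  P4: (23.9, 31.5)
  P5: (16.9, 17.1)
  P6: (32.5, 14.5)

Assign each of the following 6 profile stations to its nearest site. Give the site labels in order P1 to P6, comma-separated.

D, R, U, H, K, N

P1 → D (d²=1.44)
P2 → R (d²=73.28)
P3 → U (d²=29.41)
P4 → H (d²=24.05)
P5 → K (d²=11.89)
P6 → N (d²=37.25)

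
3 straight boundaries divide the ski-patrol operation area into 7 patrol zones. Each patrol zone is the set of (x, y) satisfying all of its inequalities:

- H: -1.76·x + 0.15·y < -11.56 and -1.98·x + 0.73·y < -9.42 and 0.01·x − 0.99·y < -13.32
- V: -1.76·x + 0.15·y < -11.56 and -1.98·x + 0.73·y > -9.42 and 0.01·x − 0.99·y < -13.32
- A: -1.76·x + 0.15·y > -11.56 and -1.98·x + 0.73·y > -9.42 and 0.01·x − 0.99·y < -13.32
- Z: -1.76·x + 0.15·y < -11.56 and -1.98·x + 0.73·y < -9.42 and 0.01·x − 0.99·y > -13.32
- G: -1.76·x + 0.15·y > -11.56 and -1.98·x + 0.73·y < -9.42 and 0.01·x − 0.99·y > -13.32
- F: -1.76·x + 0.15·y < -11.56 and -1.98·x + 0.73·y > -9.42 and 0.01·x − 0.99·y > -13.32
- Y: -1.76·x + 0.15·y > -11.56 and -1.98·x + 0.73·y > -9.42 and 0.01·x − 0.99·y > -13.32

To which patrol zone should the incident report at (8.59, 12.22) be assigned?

F

-1.76·8.59 + 0.15·12.22 = -13.285, which is < -11.56
-1.98·8.59 + 0.73·12.22 = -8.088, which is > -9.42
0.01·8.59 − 0.99·12.22 = -12.012, which is > -13.32
This sign pattern matches F.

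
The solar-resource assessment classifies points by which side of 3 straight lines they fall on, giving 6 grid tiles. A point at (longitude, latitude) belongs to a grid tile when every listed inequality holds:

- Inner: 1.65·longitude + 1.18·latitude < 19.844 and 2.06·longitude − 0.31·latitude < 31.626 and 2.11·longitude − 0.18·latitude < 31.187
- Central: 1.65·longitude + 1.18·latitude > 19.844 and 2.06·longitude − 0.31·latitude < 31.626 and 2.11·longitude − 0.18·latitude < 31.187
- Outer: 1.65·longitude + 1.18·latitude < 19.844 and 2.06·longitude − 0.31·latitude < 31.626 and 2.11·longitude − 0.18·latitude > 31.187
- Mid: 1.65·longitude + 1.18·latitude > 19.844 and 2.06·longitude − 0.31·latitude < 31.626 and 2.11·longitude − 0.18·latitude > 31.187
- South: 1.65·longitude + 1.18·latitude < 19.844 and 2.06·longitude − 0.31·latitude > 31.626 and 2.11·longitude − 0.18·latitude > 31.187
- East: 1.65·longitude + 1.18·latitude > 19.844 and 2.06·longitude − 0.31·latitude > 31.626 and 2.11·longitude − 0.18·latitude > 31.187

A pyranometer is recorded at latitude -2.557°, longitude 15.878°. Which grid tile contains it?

East

1.65·15.878 + 1.18·-2.557 = 23.181, which is > 19.844
2.06·15.878 − 0.31·-2.557 = 33.501, which is > 31.626
2.11·15.878 − 0.18·-2.557 = 33.963, which is > 31.187
This sign pattern matches East.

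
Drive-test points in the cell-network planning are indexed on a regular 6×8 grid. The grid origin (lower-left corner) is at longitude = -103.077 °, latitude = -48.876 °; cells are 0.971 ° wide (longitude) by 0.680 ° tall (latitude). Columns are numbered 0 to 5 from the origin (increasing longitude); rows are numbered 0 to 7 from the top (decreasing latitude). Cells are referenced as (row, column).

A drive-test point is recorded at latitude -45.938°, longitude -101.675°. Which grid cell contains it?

(3, 1)

Column index: ⌊(-101.675 − -103.077) / 0.971⌋ = ⌊1.444⌋ = 1
Row offset from origin: ⌊(-45.938 − -48.876) / 0.680⌋ = ⌊4.321⌋ = 4 → row 3 (counted from top)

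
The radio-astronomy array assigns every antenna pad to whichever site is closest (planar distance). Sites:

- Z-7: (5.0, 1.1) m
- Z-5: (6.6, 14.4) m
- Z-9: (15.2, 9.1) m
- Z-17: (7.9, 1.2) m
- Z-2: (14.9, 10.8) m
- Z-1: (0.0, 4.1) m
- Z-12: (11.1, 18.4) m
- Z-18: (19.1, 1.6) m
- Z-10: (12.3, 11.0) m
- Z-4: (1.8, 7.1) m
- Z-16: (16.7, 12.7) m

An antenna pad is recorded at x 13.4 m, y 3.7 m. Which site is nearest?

Z-9

Squared distances to each site:
Z-7: 77.320; Z-5: 160.730; Z-9: 32.400; Z-17: 36.500; Z-2: 52.660; Z-1: 179.720; Z-12: 221.380; Z-18: 36.900; Z-10: 54.500; Z-4: 146.120; Z-16: 91.890.
Minimum at Z-9.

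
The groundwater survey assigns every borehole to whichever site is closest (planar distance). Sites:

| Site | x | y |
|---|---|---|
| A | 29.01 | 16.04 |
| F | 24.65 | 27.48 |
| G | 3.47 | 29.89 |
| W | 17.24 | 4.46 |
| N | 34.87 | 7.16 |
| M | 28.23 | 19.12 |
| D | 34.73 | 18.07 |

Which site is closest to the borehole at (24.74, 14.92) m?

Squared distances to each site:
A: 19.487; F: 157.762; G: 676.514; W: 165.662; N: 162.834; M: 29.820; D: 109.723.
Minimum at A.

A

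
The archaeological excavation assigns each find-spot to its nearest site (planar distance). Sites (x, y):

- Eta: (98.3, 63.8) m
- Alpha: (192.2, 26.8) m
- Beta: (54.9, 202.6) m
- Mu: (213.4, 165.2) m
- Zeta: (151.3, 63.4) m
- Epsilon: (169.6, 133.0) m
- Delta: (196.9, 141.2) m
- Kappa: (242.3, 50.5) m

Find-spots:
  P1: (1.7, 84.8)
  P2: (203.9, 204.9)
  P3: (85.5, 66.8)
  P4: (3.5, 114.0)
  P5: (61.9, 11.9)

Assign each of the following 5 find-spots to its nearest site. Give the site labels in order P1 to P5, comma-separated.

P1 → Eta (d²=9772.56)
P2 → Mu (d²=1666.34)
P3 → Eta (d²=172.84)
P4 → Beta (d²=10491.92)
P5 → Eta (d²=4018.57)

Eta, Mu, Eta, Beta, Eta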